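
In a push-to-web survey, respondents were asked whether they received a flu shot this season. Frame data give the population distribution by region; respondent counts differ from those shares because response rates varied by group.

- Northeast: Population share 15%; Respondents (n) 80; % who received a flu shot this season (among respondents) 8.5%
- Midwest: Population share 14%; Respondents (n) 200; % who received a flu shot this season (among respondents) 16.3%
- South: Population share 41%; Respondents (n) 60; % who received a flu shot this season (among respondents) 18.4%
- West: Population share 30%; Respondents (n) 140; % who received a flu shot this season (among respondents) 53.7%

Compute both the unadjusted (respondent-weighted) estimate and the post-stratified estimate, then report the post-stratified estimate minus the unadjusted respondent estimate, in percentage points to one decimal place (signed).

Unadjusted (pooled respondent) estimate weights by respondent counts:
  (80/480)×8.5 + (200/480)×16.3 + (60/480)×18.4 + (140/480)×53.7 = 26.1708%
Post-stratified estimate weights by population shares:
  0.15×8.5 + 0.14×16.3 + 0.41×18.4 + 0.3×53.7 = 27.211%
Difference = 27.211 − 26.1708 = 1.0402 pp.

+1.0 percentage points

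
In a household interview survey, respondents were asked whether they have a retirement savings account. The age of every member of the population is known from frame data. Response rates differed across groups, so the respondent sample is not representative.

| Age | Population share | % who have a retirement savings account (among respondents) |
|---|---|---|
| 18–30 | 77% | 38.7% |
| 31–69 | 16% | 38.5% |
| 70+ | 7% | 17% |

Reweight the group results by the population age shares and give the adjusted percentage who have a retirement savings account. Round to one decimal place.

37.1%

Post-stratification weights by population share, not respondent share:
  18–30: 0.77 × 38.7 = 29.799
  31–69: 0.16 × 38.5 = 6.16
  70+: 0.07 × 17 = 1.19
Post-stratified estimate = 37.149 → 37.1%.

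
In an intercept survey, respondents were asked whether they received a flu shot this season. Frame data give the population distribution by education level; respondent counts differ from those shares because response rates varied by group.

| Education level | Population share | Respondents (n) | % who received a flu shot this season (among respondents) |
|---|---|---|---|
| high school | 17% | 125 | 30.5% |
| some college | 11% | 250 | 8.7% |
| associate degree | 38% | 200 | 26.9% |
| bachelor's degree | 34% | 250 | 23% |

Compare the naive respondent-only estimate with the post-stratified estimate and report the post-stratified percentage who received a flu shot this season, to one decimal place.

24.2%

Naive respondent-only estimate (weights = respondent counts):
  (125/825)×30.5 + (250/825)×8.7 + (200/825)×26.9 + (250/825)×23 = 20.7485%
Reweighting by population education level shares:
  0.17×30.5 + 0.11×8.7 + 0.38×26.9 + 0.34×23 = 24.184%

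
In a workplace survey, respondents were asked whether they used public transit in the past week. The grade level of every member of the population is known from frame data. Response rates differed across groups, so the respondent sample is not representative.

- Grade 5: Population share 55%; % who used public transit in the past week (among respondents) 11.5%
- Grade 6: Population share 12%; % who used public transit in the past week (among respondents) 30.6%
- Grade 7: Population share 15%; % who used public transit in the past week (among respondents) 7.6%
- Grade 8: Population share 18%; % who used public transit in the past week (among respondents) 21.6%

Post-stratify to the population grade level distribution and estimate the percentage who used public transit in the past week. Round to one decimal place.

Weight each group's respondent value by its population share:
  Grade 5: 0.55 × 11.5 = 6.325
  Grade 6: 0.12 × 30.6 = 3.672
  Grade 7: 0.15 × 7.6 = 1.14
  Grade 8: 0.18 × 21.6 = 3.888
Post-stratified estimate = 15.025 → 15.0%.

15.0%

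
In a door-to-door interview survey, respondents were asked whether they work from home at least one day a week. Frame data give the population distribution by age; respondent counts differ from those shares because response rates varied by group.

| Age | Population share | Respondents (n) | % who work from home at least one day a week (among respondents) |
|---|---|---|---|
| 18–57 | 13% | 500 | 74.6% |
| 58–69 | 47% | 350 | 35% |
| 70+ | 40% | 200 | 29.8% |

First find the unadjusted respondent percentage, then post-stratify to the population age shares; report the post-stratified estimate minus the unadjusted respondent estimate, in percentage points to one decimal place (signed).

-14.8 percentage points

Without adjustment, the pooled respondent share is:
  (500/1050)×74.6 + (350/1050)×35 + (200/1050)×29.8 = 52.8667%
Post-stratified estimate weights by population shares:
  0.13×74.6 + 0.47×35 + 0.4×29.8 = 38.068%
Difference = 38.068 − 52.8667 = -14.7987 pp.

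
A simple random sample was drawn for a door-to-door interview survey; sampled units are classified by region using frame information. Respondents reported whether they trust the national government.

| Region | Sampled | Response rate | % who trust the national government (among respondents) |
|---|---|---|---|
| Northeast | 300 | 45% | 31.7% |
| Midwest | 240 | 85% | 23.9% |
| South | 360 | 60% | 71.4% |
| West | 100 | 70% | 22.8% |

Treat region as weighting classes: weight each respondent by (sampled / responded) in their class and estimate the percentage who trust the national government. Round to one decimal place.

Each respondent's weight = sampled/responded in their class; summing within a class gives n_sampled, so:
  Northeast: 300 × 31.7 = 9510
  Midwest: 240 × 23.9 = 5736
  South: 360 × 71.4 = 25704
  West: 100 × 22.8 = 2280
Adjusted estimate = 43,230 / 1,000 = 43.23 → 43.2%.

43.2%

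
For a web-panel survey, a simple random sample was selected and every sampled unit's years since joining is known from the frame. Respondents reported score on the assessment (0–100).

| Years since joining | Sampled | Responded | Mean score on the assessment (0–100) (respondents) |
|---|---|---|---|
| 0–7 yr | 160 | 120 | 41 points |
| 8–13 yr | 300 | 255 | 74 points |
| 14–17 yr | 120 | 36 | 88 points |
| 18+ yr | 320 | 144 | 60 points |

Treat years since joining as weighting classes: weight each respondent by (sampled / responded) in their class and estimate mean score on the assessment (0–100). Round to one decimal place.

Class response rates: 0–7 yr 120/160 = 75%, 8–13 yr 255/300 = 85%, 14–17 yr 36/120 = 30%, 18+ yr 144/320 = 45%.
With weight = n_sampled/n_responded per class, the weighted class total is n_sampled:
  0–7 yr: 160 × 41 = 6560
  8–13 yr: 300 × 74 = 22,200
  14–17 yr: 120 × 88 = 10,560
  18+ yr: 320 × 60 = 19,200
Adjusted estimate = 58,520 / 900 = 65.0222 → 65.0.

65.0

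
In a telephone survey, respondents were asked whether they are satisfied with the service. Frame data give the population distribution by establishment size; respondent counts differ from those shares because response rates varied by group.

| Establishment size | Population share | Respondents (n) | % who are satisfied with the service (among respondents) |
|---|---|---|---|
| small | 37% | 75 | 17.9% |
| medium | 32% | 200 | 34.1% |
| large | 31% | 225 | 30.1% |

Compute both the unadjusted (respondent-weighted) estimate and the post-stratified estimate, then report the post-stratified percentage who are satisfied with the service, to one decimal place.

26.9%

Unadjusted (pooled respondent) estimate weights by respondent counts:
  (75/500)×17.9 + (200/500)×34.1 + (225/500)×30.1 = 29.87%
Post-stratifying to population shares instead:
  0.37×17.9 + 0.32×34.1 + 0.31×30.1 = 26.866%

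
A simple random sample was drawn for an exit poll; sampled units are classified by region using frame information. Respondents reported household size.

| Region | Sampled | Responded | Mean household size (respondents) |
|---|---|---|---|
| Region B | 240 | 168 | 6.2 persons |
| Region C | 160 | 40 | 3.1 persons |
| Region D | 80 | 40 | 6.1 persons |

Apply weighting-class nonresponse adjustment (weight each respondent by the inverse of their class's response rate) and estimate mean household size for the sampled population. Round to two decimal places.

5.15

Response rates by class: Region B 168/240 = 70%, Region C 40/160 = 25%, Region D 40/80 = 50%.
With weight = n_sampled/n_responded per class, the weighted class total is n_sampled:
  Region B: 240 × 6.2 = 1488
  Region C: 160 × 3.1 = 496
  Region D: 80 × 6.1 = 488
Adjusted estimate = 2472 / 480 = 5.15 → 5.15.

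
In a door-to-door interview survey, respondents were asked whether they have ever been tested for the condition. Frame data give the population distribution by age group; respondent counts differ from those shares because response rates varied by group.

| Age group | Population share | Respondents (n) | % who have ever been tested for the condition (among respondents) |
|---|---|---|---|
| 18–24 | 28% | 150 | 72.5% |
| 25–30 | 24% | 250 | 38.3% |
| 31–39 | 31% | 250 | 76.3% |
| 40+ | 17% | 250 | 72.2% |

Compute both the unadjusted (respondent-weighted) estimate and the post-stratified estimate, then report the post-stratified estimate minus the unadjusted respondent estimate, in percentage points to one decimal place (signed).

Naive respondent-only estimate (weights = respondent counts):
  (150/900)×72.5 + (250/900)×38.3 + (250/900)×76.3 + (250/900)×72.2 = 63.9722%
Post-stratified estimate weights by population shares:
  0.28×72.5 + 0.24×38.3 + 0.31×76.3 + 0.17×72.2 = 65.419%
Difference = 65.419 − 63.9722 = 1.4468 pp.

+1.4 percentage points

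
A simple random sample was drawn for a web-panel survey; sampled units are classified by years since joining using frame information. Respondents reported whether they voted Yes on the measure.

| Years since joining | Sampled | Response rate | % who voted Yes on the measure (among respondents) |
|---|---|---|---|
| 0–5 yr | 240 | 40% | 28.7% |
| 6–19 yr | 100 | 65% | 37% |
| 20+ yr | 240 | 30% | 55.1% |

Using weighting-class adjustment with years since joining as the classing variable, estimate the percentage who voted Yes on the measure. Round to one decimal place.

41.1%

With weight = n_sampled/n_responded per class, the weighted class total is n_sampled:
  0–5 yr: 240 × 28.7 = 6888
  6–19 yr: 100 × 37 = 3700
  20+ yr: 240 × 55.1 = 13,224
Adjusted estimate = 23,812 / 580 = 41.0552 → 41.1%.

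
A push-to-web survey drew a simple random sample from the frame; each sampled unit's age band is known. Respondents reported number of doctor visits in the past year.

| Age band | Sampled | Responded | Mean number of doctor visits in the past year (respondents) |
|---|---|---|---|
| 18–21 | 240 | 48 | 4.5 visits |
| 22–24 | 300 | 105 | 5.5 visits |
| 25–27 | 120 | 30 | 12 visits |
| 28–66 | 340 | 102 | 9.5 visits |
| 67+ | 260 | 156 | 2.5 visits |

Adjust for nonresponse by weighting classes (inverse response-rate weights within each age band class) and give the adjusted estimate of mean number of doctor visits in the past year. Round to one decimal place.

Class response rates: 18–21 48/240 = 20%, 22–24 105/300 = 35%, 25–27 30/120 = 25%, 28–66 102/340 = 30%, 67+ 156/260 = 60%.
Weighting each respondent by the inverse class response rate inflates each class back to its sampled size, so the class weight is n_sampled:
  18–21: 240 × 4.5 = 1080
  22–24: 300 × 5.5 = 1650
  25–27: 120 × 12 = 1440
  28–66: 340 × 9.5 = 3230
  67+: 260 × 2.5 = 650
Adjusted estimate = 8050 / 1,260 = 6.38889 → 6.4.

6.4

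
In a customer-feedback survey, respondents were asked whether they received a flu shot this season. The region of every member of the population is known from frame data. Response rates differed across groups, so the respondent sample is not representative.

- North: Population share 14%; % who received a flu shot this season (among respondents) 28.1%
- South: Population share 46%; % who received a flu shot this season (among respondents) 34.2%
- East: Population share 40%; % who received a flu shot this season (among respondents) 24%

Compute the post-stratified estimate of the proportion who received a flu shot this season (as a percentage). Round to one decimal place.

29.3%

Each cell contributes population-share × respondent value:
  North: 0.14 × 28.1 = 3.934
  South: 0.46 × 34.2 = 15.732
  East: 0.4 × 24 = 9.6
Post-stratified estimate = 29.266 → 29.3%.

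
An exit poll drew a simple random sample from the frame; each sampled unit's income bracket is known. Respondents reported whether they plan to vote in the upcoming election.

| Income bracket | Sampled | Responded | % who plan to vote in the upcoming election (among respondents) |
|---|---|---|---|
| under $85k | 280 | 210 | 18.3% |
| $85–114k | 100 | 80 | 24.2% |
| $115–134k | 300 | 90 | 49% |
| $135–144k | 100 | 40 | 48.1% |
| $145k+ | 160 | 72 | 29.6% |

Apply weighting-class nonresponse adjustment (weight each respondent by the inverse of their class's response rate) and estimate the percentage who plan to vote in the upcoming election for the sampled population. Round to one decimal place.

33.8%

Response rates by class: under $85k 210/280 = 75%, $85–114k 80/100 = 80%, $115–134k 90/300 = 30%, $135–144k 40/100 = 40%, $145k+ 72/160 = 45%.
With weight = n_sampled/n_responded per class, the weighted class total is n_sampled:
  under $85k: 280 × 18.3 = 5124
  $85–114k: 100 × 24.2 = 2420
  $115–134k: 300 × 49 = 14,700
  $135–144k: 100 × 48.1 = 4810
  $145k+: 160 × 29.6 = 4736
Adjusted estimate = 31,790 / 940 = 33.8191 → 33.8%.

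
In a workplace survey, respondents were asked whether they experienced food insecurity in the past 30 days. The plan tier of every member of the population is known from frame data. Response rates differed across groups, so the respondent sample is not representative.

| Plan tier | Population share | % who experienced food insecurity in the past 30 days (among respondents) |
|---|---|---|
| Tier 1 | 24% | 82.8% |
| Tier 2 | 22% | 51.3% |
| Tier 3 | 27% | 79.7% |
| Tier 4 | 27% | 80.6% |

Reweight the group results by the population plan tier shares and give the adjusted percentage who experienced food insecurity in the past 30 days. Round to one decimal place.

74.4%

Post-stratification weights by population share, not respondent share:
  Tier 1: 0.24 × 82.8 = 19.872
  Tier 2: 0.22 × 51.3 = 11.286
  Tier 3: 0.27 × 79.7 = 21.519
  Tier 4: 0.27 × 80.6 = 21.762
Post-stratified estimate = 74.439 → 74.4%.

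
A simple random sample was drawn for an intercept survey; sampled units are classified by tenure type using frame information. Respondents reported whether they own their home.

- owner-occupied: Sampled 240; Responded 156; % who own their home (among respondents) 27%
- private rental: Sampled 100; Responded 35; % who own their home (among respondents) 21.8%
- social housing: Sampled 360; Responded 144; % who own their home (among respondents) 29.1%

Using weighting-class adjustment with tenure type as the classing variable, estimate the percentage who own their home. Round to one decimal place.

27.3%

Class response rates: owner-occupied 156/240 = 65%, private rental 35/100 = 35%, social housing 144/360 = 40%.
Inverse-response-rate weighting restores each class to its sampled count, so class totals weight by n_sampled:
  owner-occupied: 240 × 27 = 6480
  private rental: 100 × 21.8 = 2180
  social housing: 360 × 29.1 = 10,476
Adjusted estimate = 19,136 / 700 = 27.3371 → 27.3%.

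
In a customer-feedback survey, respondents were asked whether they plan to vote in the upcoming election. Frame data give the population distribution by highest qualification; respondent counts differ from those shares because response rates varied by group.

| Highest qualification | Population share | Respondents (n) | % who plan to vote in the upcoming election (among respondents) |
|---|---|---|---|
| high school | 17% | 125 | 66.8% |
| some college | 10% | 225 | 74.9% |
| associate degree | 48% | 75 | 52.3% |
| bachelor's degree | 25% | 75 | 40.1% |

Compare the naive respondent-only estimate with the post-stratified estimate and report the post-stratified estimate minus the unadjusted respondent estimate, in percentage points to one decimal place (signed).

Unadjusted (pooled respondent) estimate weights by respondent counts:
  (125/500)×66.8 + (225/500)×74.9 + (75/500)×52.3 + (75/500)×40.1 = 64.265%
Post-stratified estimate weights by population shares:
  0.17×66.8 + 0.1×74.9 + 0.48×52.3 + 0.25×40.1 = 53.975%
Difference = 53.975 − 64.265 = -10.29 pp.

-10.3 percentage points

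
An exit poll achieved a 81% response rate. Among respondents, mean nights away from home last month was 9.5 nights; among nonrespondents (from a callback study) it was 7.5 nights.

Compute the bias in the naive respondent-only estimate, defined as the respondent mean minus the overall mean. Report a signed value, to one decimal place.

+0.4

Nonresponse fraction = 1 − 0.81 = 0.19.
Bias = (nonresponse fraction) × (respondent mean − nonrespondent mean)
     = 0.19 × (9.5 − 7.5) = 0.19 × 2 = 0.38.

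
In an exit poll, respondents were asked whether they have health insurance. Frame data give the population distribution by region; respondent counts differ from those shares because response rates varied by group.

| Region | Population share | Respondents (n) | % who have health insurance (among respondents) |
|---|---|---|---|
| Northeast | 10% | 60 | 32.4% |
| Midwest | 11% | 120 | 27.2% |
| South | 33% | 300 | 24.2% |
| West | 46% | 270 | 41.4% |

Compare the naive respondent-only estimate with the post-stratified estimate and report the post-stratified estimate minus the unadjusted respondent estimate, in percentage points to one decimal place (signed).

+1.7 percentage points

Without adjustment, the pooled respondent share is:
  (60/750)×32.4 + (120/750)×27.2 + (300/750)×24.2 + (270/750)×41.4 = 31.528%
Post-stratifying to population shares instead:
  0.1×32.4 + 0.11×27.2 + 0.33×24.2 + 0.46×41.4 = 33.262%
Difference = 33.262 − 31.528 = 1.734 pp.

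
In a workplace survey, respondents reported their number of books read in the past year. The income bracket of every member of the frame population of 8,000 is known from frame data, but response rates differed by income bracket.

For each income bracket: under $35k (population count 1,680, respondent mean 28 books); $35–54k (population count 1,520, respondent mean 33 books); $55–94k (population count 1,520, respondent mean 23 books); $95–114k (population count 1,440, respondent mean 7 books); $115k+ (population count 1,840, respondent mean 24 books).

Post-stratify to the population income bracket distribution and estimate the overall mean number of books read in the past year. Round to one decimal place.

Each cell contributes population-share × respondent value:
  under $35k: (1,680/8,000) × 28 = 5.88
  $35–54k: (1,520/8,000) × 33 = 6.27
  $55–94k: (1,520/8,000) × 23 = 4.37
  $95–114k: (1,440/8,000) × 7 = 1.26
  $115k+: (1,840/8,000) × 24 = 5.52
Post-stratified estimate = 23.3 → 23.3.

23.3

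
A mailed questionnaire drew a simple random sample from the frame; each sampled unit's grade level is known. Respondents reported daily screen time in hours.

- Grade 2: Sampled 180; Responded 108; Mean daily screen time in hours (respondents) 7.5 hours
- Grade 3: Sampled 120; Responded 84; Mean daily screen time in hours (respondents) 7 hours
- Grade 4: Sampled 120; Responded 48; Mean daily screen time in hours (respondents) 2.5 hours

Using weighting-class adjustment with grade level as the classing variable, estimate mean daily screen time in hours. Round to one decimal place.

Class response rates: Grade 2 108/180 = 60%, Grade 3 84/120 = 70%, Grade 4 48/120 = 40%.
Inverse-response-rate weighting restores each class to its sampled count, so class totals weight by n_sampled:
  Grade 2: 180 × 7.5 = 1350
  Grade 3: 120 × 7 = 840
  Grade 4: 120 × 2.5 = 300
Adjusted estimate = 2490 / 420 = 5.92857 → 5.9.

5.9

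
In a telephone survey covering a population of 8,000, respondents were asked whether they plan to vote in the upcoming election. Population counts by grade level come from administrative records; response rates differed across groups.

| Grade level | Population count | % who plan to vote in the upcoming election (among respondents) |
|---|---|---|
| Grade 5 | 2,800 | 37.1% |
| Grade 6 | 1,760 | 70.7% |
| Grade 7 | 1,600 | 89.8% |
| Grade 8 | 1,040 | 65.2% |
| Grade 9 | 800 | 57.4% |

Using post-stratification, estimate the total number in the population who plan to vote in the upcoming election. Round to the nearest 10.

4,860

Each cell contributes its population count × the respondent rate:
  Grade 5: 2,800 × 37.1% = 1038.8
  Grade 6: 1,760 × 70.7% = 1244.32
  Grade 7: 1,600 × 89.8% = 1436.8
  Grade 8: 1,040 × 65.2% = 678.08
  Grade 9: 800 × 57.4% = 459.2
Estimated total = 4857.2 → 4,860.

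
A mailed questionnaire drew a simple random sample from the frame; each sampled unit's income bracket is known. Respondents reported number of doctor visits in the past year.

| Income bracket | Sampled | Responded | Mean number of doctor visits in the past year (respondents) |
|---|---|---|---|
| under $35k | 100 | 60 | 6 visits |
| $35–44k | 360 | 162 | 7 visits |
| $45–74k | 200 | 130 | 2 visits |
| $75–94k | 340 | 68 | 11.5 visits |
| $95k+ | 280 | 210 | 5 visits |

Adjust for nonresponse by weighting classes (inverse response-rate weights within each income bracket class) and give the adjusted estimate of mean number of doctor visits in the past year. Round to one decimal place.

6.9

Class response rates: under $35k 60/100 = 60%, $35–44k 162/360 = 45%, $45–74k 130/200 = 65%, $75–94k 68/340 = 20%, $95k+ 210/280 = 75%.
Each respondent's weight = sampled/responded in their class; summing within a class gives n_sampled, so:
  under $35k: 100 × 6 = 600
  $35–44k: 360 × 7 = 2520
  $45–74k: 200 × 2 = 400
  $75–94k: 340 × 11.5 = 3910
  $95k+: 280 × 5 = 1400
Adjusted estimate = 8830 / 1,280 = 6.89844 → 6.9.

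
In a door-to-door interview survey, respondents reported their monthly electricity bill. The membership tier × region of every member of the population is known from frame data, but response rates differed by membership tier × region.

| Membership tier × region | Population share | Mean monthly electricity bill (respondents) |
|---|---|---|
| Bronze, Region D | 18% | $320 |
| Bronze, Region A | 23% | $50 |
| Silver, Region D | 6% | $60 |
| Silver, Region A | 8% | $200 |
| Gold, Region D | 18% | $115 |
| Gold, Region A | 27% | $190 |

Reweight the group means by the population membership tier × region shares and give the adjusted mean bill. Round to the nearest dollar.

Reweight to the known membership tier × region distribution:
  Bronze, Region D: 0.18 × 320 = 57.6
  Bronze, Region A: 0.23 × 50 = 11.5
  Silver, Region D: 0.06 × 60 = 3.6
  Silver, Region A: 0.08 × 200 = 16
  Gold, Region D: 0.18 × 115 = 20.7
  Gold, Region A: 0.27 × 190 = 51.3
Post-stratified estimate = 160.7 → $161.

$161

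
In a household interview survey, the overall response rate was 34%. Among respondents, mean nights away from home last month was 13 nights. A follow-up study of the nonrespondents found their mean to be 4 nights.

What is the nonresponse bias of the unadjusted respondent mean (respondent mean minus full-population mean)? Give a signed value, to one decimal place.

Nonresponse fraction = 1 − 0.34 = 0.66.
Bias = (nonresponse fraction) × (respondent mean − nonrespondent mean)
     = 0.66 × (13 − 4) = 0.66 × 9 = 5.94.

+5.9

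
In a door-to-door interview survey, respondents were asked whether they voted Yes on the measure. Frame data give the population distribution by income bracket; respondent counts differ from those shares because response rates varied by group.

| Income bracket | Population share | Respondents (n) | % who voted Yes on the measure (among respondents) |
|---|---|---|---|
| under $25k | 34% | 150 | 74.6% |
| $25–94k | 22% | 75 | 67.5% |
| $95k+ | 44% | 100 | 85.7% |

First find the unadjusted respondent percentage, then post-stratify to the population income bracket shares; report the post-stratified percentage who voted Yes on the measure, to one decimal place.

77.9%

Unadjusted (pooled respondent) estimate weights by respondent counts:
  (150/325)×74.6 + (75/325)×67.5 + (100/325)×85.7 = 76.3769%
Post-stratifying to population shares instead:
  0.34×74.6 + 0.22×67.5 + 0.44×85.7 = 77.922%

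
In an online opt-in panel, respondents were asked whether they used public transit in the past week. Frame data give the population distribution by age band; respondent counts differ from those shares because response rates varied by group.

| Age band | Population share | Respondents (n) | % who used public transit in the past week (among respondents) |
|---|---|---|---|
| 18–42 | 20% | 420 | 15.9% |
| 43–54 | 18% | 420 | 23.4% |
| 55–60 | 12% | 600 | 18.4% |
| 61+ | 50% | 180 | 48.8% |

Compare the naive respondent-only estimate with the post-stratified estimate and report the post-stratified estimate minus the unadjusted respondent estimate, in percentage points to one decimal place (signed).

Without adjustment, the pooled respondent share is:
  (420/1620)×15.9 + (420/1620)×23.4 + (600/1620)×18.4 + (180/1620)×48.8 = 22.4259%
Post-stratified estimate weights by population shares:
  0.2×15.9 + 0.18×23.4 + 0.12×18.4 + 0.5×48.8 = 34%
Difference = 34 − 22.4259 = 11.5741 pp.

+11.6 percentage points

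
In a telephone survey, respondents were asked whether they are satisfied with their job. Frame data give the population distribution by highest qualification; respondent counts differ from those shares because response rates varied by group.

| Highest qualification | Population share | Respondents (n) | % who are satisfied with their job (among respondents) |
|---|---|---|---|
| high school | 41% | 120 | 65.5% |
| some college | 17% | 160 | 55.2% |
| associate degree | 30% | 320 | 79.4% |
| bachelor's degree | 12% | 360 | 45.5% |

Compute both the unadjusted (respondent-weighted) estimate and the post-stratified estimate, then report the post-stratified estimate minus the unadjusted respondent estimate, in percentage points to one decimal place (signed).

+4.6 percentage points

Without adjustment, the pooled respondent share is:
  (120/960)×65.5 + (160/960)×55.2 + (320/960)×79.4 + (360/960)×45.5 = 60.9167%
Post-stratified estimate weights by population shares:
  0.41×65.5 + 0.17×55.2 + 0.3×79.4 + 0.12×45.5 = 65.519%
Difference = 65.519 − 60.9167 = 4.6023 pp.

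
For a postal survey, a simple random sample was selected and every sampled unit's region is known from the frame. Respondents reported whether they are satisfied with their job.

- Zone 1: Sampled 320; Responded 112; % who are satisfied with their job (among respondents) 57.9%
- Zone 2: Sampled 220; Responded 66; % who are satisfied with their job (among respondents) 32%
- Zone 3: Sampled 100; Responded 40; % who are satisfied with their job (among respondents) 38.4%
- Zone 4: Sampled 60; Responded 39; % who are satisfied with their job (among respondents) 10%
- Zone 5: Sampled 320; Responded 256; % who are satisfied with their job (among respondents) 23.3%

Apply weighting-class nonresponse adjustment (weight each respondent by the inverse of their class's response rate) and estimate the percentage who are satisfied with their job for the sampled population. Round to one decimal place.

36.7%

Class response rates: Zone 1 112/320 = 35%, Zone 2 66/220 = 30%, Zone 3 40/100 = 40%, Zone 4 39/60 = 65%, Zone 5 256/320 = 80%.
Inverse-response-rate weighting restores each class to its sampled count, so class totals weight by n_sampled:
  Zone 1: 320 × 57.9 = 18,528
  Zone 2: 220 × 32 = 7040
  Zone 3: 100 × 38.4 = 3840
  Zone 4: 60 × 10 = 600
  Zone 5: 320 × 23.3 = 7456
Adjusted estimate = 37,464 / 1,020 = 36.7294 → 36.7%.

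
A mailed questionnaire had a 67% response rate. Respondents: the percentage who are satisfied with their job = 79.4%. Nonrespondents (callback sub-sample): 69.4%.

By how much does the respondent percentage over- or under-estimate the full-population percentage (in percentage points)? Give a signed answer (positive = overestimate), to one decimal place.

+3.3 percentage points

Nonresponse fraction = 1 − 0.67 = 0.33.
Bias = (nonresponse fraction) × (respondent percentage − nonrespondent percentage)
     = 0.33 × (79.4 − 69.4) = 0.33 × 10 = 3.3.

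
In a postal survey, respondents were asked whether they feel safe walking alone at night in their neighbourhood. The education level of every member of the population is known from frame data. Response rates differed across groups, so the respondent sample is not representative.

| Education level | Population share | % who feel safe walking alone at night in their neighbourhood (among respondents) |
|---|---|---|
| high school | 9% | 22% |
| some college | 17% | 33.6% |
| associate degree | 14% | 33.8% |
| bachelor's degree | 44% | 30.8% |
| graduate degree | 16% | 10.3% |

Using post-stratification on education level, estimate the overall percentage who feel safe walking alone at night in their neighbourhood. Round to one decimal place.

Each cell contributes population-share × respondent value:
  high school: 0.09 × 22 = 1.98
  some college: 0.17 × 33.6 = 5.712
  associate degree: 0.14 × 33.8 = 4.732
  bachelor's degree: 0.44 × 30.8 = 13.552
  graduate degree: 0.16 × 10.3 = 1.648
Post-stratified estimate = 27.624 → 27.6%.

27.6%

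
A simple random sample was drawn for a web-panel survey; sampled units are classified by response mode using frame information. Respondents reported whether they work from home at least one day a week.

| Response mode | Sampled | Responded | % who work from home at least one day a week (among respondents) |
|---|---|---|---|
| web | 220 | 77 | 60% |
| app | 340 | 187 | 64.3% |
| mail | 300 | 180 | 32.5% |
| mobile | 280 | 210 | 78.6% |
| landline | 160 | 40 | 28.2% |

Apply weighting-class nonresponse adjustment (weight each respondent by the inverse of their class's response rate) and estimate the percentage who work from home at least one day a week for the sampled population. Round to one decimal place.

Response rates by class: web 77/220 = 35%, app 187/340 = 55%, mail 180/300 = 60%, mobile 210/280 = 75%, landline 40/160 = 25%.
Weighting each respondent by the inverse class response rate inflates each class back to its sampled size, so the class weight is n_sampled:
  web: 220 × 60 = 13,200
  app: 340 × 64.3 = 21,862
  mail: 300 × 32.5 = 9750
  mobile: 280 × 78.6 = 22,008
  landline: 160 × 28.2 = 4512
Adjusted estimate = 71,332 / 1,300 = 54.8708 → 54.9%.

54.9%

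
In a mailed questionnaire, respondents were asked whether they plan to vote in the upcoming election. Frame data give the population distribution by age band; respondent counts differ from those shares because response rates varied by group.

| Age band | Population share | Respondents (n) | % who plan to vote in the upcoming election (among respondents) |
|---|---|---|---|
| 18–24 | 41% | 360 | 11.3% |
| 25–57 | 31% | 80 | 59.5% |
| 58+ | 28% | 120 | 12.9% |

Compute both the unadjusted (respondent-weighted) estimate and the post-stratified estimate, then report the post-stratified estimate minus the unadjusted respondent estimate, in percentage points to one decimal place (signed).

+8.2 percentage points

Without adjustment, the pooled respondent share is:
  (360/560)×11.3 + (80/560)×59.5 + (120/560)×12.9 = 18.5286%
Post-stratifying to population shares instead:
  0.41×11.3 + 0.31×59.5 + 0.28×12.9 = 26.69%
Difference = 26.69 − 18.5286 = 8.1614 pp.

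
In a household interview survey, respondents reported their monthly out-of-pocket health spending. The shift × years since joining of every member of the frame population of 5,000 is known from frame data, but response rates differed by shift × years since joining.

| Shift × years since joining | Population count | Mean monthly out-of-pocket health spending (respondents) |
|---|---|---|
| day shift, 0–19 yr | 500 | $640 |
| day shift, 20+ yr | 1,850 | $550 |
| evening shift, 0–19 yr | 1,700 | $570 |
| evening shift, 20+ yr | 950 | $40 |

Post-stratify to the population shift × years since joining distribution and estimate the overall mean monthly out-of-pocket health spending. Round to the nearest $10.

Post-stratification weights by population share, not respondent share:
  day shift, 0–19 yr: (500/5,000) × 640 = 64
  day shift, 20+ yr: (1,850/5,000) × 550 = 203.5
  evening shift, 0–19 yr: (1,700/5,000) × 570 = 193.8
  evening shift, 20+ yr: (950/5,000) × 40 = 7.6
Post-stratified estimate = 468.9 → $470.

$470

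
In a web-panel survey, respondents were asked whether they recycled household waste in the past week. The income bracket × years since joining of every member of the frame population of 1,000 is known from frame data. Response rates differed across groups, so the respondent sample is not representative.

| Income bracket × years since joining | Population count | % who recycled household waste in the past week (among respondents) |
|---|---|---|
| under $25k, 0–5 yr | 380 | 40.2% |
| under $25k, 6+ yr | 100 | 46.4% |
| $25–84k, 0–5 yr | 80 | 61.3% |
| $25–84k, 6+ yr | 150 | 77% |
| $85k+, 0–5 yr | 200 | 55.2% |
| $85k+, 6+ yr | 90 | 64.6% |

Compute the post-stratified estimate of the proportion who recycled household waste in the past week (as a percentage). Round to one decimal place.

Weight each group's respondent value by its population share:
  under $25k, 0–5 yr: (380/1,000) × 40.2 = 15.276
  under $25k, 6+ yr: (100/1,000) × 46.4 = 4.64
  $25–84k, 0–5 yr: (80/1,000) × 61.3 = 4.904
  $25–84k, 6+ yr: (150/1,000) × 77 = 11.55
  $85k+, 0–5 yr: (200/1,000) × 55.2 = 11.04
  $85k+, 6+ yr: (90/1,000) × 64.6 = 5.814
Post-stratified estimate = 53.224 → 53.2%.

53.2%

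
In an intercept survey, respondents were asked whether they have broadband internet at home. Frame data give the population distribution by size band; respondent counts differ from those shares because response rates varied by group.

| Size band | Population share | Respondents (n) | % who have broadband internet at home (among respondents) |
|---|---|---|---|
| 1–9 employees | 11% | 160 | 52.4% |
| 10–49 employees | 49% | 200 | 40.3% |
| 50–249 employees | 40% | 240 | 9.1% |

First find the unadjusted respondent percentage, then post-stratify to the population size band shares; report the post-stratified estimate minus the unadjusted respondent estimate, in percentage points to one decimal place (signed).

Unadjusted (pooled respondent) estimate weights by respondent counts:
  (160/600)×52.4 + (200/600)×40.3 + (240/600)×9.1 = 31.0467%
Reweighting by population size band shares:
  0.11×52.4 + 0.49×40.3 + 0.4×9.1 = 29.151%
Difference = 29.151 − 31.0467 = -1.8957 pp.

-1.9 percentage points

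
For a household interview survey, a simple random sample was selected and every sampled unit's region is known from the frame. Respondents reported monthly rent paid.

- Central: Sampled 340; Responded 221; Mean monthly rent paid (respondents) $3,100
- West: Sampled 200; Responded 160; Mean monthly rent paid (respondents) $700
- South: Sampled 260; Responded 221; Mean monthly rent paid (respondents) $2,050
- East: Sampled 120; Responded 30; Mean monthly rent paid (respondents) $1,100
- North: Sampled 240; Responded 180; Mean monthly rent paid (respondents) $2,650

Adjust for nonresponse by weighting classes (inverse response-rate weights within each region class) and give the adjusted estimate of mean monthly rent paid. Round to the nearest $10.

Response rates by class: Central 221/340 = 65%, West 160/200 = 80%, South 221/260 = 85%, East 30/120 = 25%, North 180/240 = 75%.
Each respondent's weight = sampled/responded in their class; summing within a class gives n_sampled, so:
  Central: 340 × 3100 = 1,054,000
  West: 200 × 700 = 140,000
  South: 260 × 2050 = 533,000
  East: 120 × 1100 = 132,000
  North: 240 × 2650 = 636,000
Adjusted estimate = 2,495,000 / 1,160 = 2150.86 → $2,150.

$2,150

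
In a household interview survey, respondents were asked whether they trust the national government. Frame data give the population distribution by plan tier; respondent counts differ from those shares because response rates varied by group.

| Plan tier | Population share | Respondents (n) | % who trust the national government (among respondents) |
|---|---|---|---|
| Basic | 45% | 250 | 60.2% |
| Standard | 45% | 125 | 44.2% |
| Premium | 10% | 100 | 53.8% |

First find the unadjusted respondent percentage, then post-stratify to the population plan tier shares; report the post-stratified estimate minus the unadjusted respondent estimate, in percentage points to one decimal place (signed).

-2.3 percentage points

Unadjusted (pooled respondent) estimate weights by respondent counts:
  (250/475)×60.2 + (125/475)×44.2 + (100/475)×53.8 = 54.6421%
Reweighting by population plan tier shares:
  0.45×60.2 + 0.45×44.2 + 0.1×53.8 = 52.36%
Difference = 52.36 − 54.6421 = -2.2821 pp.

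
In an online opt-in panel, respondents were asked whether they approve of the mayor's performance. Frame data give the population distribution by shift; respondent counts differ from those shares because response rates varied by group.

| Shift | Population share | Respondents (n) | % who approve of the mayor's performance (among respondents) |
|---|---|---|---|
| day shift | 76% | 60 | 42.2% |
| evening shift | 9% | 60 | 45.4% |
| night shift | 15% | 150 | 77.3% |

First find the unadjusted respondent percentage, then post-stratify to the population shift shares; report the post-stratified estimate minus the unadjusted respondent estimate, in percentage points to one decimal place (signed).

Unadjusted (pooled respondent) estimate weights by respondent counts:
  (60/270)×42.2 + (60/270)×45.4 + (150/270)×77.3 = 62.4111%
Post-stratified estimate weights by population shares:
  0.76×42.2 + 0.09×45.4 + 0.15×77.3 = 47.753%
Difference = 47.753 − 62.4111 = -14.6581 pp.

-14.7 percentage points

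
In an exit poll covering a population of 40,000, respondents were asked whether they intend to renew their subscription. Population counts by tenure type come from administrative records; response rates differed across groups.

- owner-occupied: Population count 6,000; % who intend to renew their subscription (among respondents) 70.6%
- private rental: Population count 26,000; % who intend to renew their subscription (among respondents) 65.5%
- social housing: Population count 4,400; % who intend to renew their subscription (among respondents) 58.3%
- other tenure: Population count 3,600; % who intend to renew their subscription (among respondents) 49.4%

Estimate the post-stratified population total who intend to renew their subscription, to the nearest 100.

25,600

Each cell contributes its population count × the respondent rate:
  owner-occupied: 6,000 × 70.6% = 4236
  private rental: 26,000 × 65.5% = 17,030
  social housing: 4,400 × 58.3% = 2565.2
  other tenure: 3,600 × 49.4% = 1778.4
Estimated total = 25609.6 → 25,600.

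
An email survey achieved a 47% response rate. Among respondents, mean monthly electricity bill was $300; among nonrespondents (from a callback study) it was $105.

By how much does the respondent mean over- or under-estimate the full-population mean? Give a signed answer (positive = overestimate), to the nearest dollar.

+$103

Nonresponse fraction = 1 − 0.47 = 0.53.
Bias = (nonresponse fraction) × (respondent mean − nonrespondent mean)
     = 0.53 × (300 − 105) = 0.53 × 195 = 103.35.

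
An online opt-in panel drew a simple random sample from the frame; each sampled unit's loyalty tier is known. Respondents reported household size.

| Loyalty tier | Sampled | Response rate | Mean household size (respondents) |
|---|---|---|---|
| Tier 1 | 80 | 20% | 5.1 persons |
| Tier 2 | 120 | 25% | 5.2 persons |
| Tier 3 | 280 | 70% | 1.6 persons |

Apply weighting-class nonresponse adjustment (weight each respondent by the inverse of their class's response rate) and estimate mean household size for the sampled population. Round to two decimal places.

Each respondent's weight = sampled/responded in their class; summing within a class gives n_sampled, so:
  Tier 1: 80 × 5.1 = 408
  Tier 2: 120 × 5.2 = 624
  Tier 3: 280 × 1.6 = 448
Adjusted estimate = 1480 / 480 = 3.08333 → 3.08.

3.08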